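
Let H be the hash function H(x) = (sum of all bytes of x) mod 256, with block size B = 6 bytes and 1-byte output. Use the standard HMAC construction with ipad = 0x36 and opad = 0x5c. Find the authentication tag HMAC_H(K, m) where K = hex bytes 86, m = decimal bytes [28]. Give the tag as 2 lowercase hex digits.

80

Key hex bytes 86 is 1 byte ≤ B = 6; zero-pad to 6 bytes: K' = 86 00 00 00 00 00.
K' ⊕ ipad = b0 36 36 36 36 36.  K' ⊕ opad = da 5c 5c 5c 5c 5c.
Inner input = (K'⊕ipad) ∥ m = b0 36 36 36 36 36 ∥ 1c.
Inner hash: sum = 176+54+54+54+54+54+28 = 474; mod 256 = 218 → da.
Outer input = (K'⊕opad) ∥ inner = da 5c 5c 5c 5c 5c ∥ da.
Outer hash (tag): sum = 218+92+92+92+92+92+218 = 896; mod 256 = 128 → 80.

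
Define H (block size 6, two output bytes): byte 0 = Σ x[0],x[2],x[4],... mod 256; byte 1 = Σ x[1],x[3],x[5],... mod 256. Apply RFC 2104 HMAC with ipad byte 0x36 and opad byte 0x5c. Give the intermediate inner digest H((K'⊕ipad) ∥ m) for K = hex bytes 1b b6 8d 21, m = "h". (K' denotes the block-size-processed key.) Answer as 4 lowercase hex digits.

Key hex bytes 1b b6 8d 21 is 4 bytes ≤ B = 6; zero-pad to 6 bytes: K' = 1b b6 8d 21 00 00.
K' ⊕ ipad = 2d 80 bb 17 36 36.
Inner input = 2d 80 bb 17 36 36 ∥ 68.
Inner hash: even-index sum = 390 mod 256 = 134; odd-index sum = 205 mod 256 = 205 → 86 cd.

86cd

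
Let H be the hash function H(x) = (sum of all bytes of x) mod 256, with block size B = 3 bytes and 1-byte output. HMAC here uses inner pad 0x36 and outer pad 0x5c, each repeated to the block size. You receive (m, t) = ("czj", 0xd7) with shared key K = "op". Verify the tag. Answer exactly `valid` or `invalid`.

Key "op" = 6f 70 is 2 bytes ≤ B = 3; zero-pad to 3 bytes: K' = 6f 70 00.
K' ⊕ ipad = 59 46 36; K' ⊕ opad = 33 2c 5c.
Inner hash: sum = 89+70+54+99+122+106 = 540; mod 256 = 28 → 1c.
Outer hash (recomputed tag): sum = 51+44+92+28 = 215 → d7.
Recomputed tag = d7; claimed = d7 → match.

valid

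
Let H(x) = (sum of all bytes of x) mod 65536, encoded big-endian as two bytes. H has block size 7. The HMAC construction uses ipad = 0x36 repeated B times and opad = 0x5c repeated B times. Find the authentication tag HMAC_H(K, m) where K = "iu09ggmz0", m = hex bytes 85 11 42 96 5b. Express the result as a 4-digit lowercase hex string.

Key "iu09ggmz0" = 69 75 30 39 67 67 6d 7a 30 is 9 bytes > B = 7, so hash it first: H(key) = 03 2c, then zero-pad to 7 bytes: K' = 03 2c 00 00 00 00 00.
K' ⊕ ipad = 35 1a 36 36 36 36 36.  K' ⊕ opad = 5f 70 5c 5c 5c 5c 5c.
Inner input = (K'⊕ipad) ∥ m = 35 1a 36 36 36 36 36 ∥ 85 11 42 96 5b.
Inner hash: sum = 53+26+54+54+54+54+54+133+17+66+150+91 = 806 → 03 26.
Outer input = (K'⊕opad) ∥ inner = 5f 70 5c 5c 5c 5c 5c ∥ 03 26.
Outer hash (tag): sum = 95+112+92+92+92+92+92+3+38 = 708 → 02 c4.

02c4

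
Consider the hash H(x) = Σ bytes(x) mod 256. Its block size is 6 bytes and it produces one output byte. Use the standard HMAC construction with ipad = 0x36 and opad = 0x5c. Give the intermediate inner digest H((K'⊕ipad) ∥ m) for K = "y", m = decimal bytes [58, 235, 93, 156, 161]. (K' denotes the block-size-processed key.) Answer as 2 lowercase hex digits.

1c

Key "y" = 79 is 1 byte ≤ B = 6; zero-pad to 6 bytes: K' = 79 00 00 00 00 00.
K' ⊕ ipad = 4f 36 36 36 36 36.
Inner input = 4f 36 36 36 36 36 ∥ 3a eb 5d 9c a1.
Inner hash: sum = 79+54+54+54+54+54+58+235+93+156+161 = 1052; mod 256 = 28 → 1c.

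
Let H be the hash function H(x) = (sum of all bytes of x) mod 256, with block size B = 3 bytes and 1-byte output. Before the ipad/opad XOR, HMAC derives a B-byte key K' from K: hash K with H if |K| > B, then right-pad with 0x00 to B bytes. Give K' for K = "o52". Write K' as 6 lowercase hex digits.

Key "o52" = 6f 35 32 is exactly B = 3 bytes: K' = 6f 35 32.

6f3532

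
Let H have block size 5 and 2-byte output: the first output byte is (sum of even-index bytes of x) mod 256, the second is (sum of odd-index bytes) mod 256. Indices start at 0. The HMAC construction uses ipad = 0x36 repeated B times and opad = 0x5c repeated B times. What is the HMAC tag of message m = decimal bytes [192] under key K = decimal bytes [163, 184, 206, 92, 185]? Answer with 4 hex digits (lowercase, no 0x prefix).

Key decimal bytes [163, 184, 206, 92, 185] = a3 b8 ce 5c b9 is exactly B = 5 bytes: K' = a3 b8 ce 5c b9.
K' ⊕ ipad = 95 8e f8 6a 8f.  K' ⊕ opad = ff e4 92 00 e5.
Inner input = (K'⊕ipad) ∥ m = 95 8e f8 6a 8f ∥ c0.
Inner hash: even-index sum = 540 mod 256 = 28; odd-index sum = 440 mod 256 = 184 → 1c b8.
Outer input = (K'⊕opad) ∥ inner = ff e4 92 00 e5 ∥ 1c b8.
Outer hash (tag): even-index sum = 814 mod 256 = 46; odd-index sum = 256 mod 256 = 0 → 2e 00.

2e00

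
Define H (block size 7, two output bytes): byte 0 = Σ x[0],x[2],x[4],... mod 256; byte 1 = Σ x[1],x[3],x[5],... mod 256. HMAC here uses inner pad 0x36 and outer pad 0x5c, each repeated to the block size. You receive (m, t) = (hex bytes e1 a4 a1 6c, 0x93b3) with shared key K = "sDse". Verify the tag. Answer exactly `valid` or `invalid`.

Key "sDse" = 73 44 73 65 is 4 bytes ≤ B = 7; zero-pad to 7 bytes: K' = 73 44 73 65 00 00 00.
K' ⊕ ipad = 45 72 45 53 36 36 36; K' ⊕ opad = 2f 18 2f 39 5c 5c 5c.
Inner hash: even-index sum = 518 mod 256 = 6; odd-index sum = 637 mod 256 = 125 → 06 7d.
Outer hash (recomputed tag): even-index sum = 403 mod 256 = 147; odd-index sum = 179 mod 256 = 179 → 93 b3.
Recomputed tag = 93b3; claimed = 93b3 → match.

valid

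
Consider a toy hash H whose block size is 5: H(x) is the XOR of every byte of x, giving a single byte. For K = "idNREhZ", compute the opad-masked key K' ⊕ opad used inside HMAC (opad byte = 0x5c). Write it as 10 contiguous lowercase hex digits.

Key "idNREhZ" = 69 64 4e 52 45 68 5a is 7 bytes > B = 5, so hash it first: H(key) = 66, then zero-pad to 5 bytes: K' = 66 00 00 00 00.
XOR each byte with 0x5c: 66⊕5c=3a, 00⊕5c=5c, 00⊕5c=5c, 00⊕5c=5c, 00⊕5c=5c.

3a5c5c5c5c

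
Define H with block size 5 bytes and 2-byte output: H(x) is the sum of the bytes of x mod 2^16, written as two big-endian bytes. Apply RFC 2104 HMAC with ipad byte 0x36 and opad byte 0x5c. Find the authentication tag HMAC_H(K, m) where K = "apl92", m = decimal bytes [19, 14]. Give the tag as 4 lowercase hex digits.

0198

Key "apl92" = 61 70 6c 39 32 is exactly B = 5 bytes: K' = 61 70 6c 39 32.
K' ⊕ ipad = 57 46 5a 0f 04.  K' ⊕ opad = 3d 2c 30 65 6e.
Inner input = (K'⊕ipad) ∥ m = 57 46 5a 0f 04 ∥ 13 0e.
Inner hash: sum = 87+70+90+15+4+19+14 = 299 → 01 2b.
Outer input = (K'⊕opad) ∥ inner = 3d 2c 30 65 6e ∥ 01 2b.
Outer hash (tag): sum = 61+44+48+101+110+1+43 = 408 → 01 98.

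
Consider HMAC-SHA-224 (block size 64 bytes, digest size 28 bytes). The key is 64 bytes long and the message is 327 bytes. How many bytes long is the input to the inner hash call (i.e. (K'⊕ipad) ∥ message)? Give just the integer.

391

Key is 64 ≤ 64 bytes, zero-padded: |K'| = 64.
Inner input = (K'⊕ipad) ∥ m → 64 + 327 = 391 bytes.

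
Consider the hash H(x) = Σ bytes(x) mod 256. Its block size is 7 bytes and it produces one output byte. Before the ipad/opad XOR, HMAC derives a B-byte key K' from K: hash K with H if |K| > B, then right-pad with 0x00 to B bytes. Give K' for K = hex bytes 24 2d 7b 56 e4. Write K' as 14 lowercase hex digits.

Key hex bytes 24 2d 7b 56 e4 is 5 bytes ≤ B = 7; zero-pad to 7 bytes: K' = 24 2d 7b 56 e4 00 00.

242d7b56e40000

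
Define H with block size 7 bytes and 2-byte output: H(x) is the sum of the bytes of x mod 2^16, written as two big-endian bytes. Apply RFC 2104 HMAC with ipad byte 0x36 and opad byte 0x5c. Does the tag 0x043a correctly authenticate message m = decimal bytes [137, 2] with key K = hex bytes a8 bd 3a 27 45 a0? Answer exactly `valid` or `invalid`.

Key hex bytes a8 bd 3a 27 45 a0 is 6 bytes ≤ B = 7; zero-pad to 7 bytes: K' = a8 bd 3a 27 45 a0 00.
K' ⊕ ipad = 9e 8b 0c 11 73 96 36; K' ⊕ opad = f4 e1 66 7b 19 fc 5c.
Inner hash: sum = 158+139+12+17+115+150+54+137+2 = 784 → 03 10.
Outer hash (recomputed tag): sum = 244+225+102+123+25+252+92+3+16 = 1082 → 04 3a.
Recomputed tag = 043a; claimed = 043a → match.

valid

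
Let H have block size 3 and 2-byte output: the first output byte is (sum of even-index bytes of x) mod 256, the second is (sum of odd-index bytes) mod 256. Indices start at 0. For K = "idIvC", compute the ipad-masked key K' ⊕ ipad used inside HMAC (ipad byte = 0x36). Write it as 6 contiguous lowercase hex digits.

c3ec36

Key "idIvC" = 69 64 49 76 43 is 5 bytes > B = 3, so hash it first: H(key) = f5 da, then zero-pad to 3 bytes: K' = f5 da 00.
XOR each byte with 0x36: f5⊕36=c3, da⊕36=ec, 00⊕36=36.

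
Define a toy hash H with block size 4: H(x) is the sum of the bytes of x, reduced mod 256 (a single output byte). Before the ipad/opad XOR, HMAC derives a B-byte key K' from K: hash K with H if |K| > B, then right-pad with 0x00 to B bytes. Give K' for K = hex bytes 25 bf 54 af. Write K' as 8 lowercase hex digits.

Key hex bytes 25 bf 54 af is exactly B = 4 bytes: K' = 25 bf 54 af.

25bf54af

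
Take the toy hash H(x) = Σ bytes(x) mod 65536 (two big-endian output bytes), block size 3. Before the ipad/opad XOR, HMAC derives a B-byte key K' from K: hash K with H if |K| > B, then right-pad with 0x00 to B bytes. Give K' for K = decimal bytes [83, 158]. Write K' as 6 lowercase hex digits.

Key decimal bytes [83, 158] = 53 9e is 2 bytes ≤ B = 3; zero-pad to 3 bytes: K' = 53 9e 00.

539e00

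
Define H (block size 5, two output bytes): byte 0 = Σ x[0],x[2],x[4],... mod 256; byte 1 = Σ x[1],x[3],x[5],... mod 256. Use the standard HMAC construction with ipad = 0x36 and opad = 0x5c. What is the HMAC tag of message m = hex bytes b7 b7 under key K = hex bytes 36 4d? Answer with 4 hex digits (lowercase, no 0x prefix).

8a90

Key hex bytes 36 4d is 2 bytes ≤ B = 5; zero-pad to 5 bytes: K' = 36 4d 00 00 00.
K' ⊕ ipad = 00 7b 36 36 36.  K' ⊕ opad = 6a 11 5c 5c 5c.
Inner input = (K'⊕ipad) ∥ m = 00 7b 36 36 36 ∥ b7 b7.
Inner hash: even-index sum = 291 mod 256 = 35; odd-index sum = 360 mod 256 = 104 → 23 68.
Outer input = (K'⊕opad) ∥ inner = 6a 11 5c 5c 5c ∥ 23 68.
Outer hash (tag): even-index sum = 394 mod 256 = 138; odd-index sum = 144 mod 256 = 144 → 8a 90.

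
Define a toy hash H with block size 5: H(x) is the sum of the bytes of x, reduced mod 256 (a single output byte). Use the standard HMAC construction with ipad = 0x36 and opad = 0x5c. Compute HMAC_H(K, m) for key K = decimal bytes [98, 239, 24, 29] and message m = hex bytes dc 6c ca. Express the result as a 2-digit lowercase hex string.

Key decimal bytes [98, 239, 24, 29] = 62 ef 18 1d is 4 bytes ≤ B = 5; zero-pad to 5 bytes: K' = 62 ef 18 1d 00.
K' ⊕ ipad = 54 d9 2e 2b 36.  K' ⊕ opad = 3e b3 44 41 5c.
Inner input = (K'⊕ipad) ∥ m = 54 d9 2e 2b 36 ∥ dc 6c ca.
Inner hash: sum = 84+217+46+43+54+220+108+202 = 974; mod 256 = 206 → ce.
Outer input = (K'⊕opad) ∥ inner = 3e b3 44 41 5c ∥ ce.
Outer hash (tag): sum = 62+179+68+65+92+206 = 672; mod 256 = 160 → a0.

a0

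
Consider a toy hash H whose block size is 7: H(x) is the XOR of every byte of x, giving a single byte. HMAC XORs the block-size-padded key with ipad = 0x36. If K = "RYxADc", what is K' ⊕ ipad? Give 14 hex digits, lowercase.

Key "RYxADc" = 52 59 78 41 44 63 is 6 bytes ≤ B = 7; zero-pad to 7 bytes: K' = 52 59 78 41 44 63 00.
XOR each byte with 0x36: 52⊕36=64, 59⊕36=6f, 78⊕36=4e, 41⊕36=77, 44⊕36=72, 63⊕36=55, 00⊕36=36.

646f4e77725536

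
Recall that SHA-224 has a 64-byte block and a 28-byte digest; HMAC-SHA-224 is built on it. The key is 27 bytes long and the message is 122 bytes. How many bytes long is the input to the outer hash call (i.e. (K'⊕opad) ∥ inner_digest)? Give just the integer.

92

Key is 27 ≤ 64 bytes, zero-padded: |K'| = 64.
Outer input = (K'⊕opad) ∥ H(inner) → 64 + 28 = 92 bytes.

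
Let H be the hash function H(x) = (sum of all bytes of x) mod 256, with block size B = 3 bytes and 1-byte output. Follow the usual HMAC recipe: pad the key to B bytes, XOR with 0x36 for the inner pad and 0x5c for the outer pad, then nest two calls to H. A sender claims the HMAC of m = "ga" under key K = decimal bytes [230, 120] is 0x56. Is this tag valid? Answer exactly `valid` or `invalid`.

valid

Key decimal bytes [230, 120] = e6 78 is 2 bytes ≤ B = 3; zero-pad to 3 bytes: K' = e6 78 00.
K' ⊕ ipad = d0 4e 36; K' ⊕ opad = ba 24 5c.
Inner hash: sum = 208+78+54+103+97 = 540; mod 256 = 28 → 1c.
Outer hash (recomputed tag): sum = 186+36+92+28 = 342; mod 256 = 86 → 56.
Recomputed tag = 56; claimed = 56 → match.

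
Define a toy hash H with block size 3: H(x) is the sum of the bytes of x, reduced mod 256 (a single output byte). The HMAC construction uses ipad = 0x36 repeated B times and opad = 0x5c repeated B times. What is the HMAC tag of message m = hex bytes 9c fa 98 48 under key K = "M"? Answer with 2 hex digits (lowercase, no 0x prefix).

26

Key "M" = 4d is 1 byte ≤ B = 3; zero-pad to 3 bytes: K' = 4d 00 00.
K' ⊕ ipad = 7b 36 36.  K' ⊕ opad = 11 5c 5c.
Inner input = (K'⊕ipad) ∥ m = 7b 36 36 ∥ 9c fa 98 48.
Inner hash: sum = 123+54+54+156+250+152+72 = 861; mod 256 = 93 → 5d.
Outer input = (K'⊕opad) ∥ inner = 11 5c 5c ∥ 5d.
Outer hash (tag): sum = 17+92+92+93 = 294; mod 256 = 38 → 26.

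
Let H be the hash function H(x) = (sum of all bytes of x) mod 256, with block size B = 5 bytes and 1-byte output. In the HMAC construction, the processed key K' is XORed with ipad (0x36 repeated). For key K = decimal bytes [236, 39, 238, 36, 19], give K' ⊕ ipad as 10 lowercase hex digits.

Key decimal bytes [236, 39, 238, 36, 19] = ec 27 ee 24 13 is exactly B = 5 bytes: K' = ec 27 ee 24 13.
XOR each byte with 0x36: ec⊕36=da, 27⊕36=11, ee⊕36=d8, 24⊕36=12, 13⊕36=25.

da11d81225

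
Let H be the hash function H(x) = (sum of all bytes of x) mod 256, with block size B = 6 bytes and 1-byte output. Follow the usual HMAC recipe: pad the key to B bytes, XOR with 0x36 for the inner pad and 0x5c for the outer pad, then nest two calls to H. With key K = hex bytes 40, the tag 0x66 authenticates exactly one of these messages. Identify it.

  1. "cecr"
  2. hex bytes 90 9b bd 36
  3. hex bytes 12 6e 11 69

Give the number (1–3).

Key hex bytes 40 is 1 byte ≤ B = 6; zero-pad to 6 bytes: K' = 40 00 00 00 00 00.
K' ⊕ ipad = 76 36 36 36 36 36; K' ⊕ opad = 1c 5c 5c 5c 5c 5c.
m1: inner = H(76 36 36 36 36 36 63 65 63 72) = 21; tag = H(1c 5c 5c 5c 5c 5c 21) = 09
m2: inner = H(76 36 36 36 36 36 90 9b bd 36) = a2; tag = H(1c 5c 5c 5c 5c 5c a2) = 8a
m3: inner = H(76 36 36 36 36 36 12 6e 11 69) = 7e; tag = H(1c 5c 5c 5c 5c 5c 7e) = 66 ← matches

3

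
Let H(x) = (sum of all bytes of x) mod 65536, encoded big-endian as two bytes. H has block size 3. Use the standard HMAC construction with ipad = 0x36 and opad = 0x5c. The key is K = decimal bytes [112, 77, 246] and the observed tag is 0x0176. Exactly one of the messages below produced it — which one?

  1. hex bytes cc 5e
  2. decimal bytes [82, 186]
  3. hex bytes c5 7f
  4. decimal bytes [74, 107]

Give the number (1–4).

Key decimal bytes [112, 77, 246] = 70 4d f6 is exactly B = 3 bytes: K' = 70 4d f6.
K' ⊕ ipad = 46 7b c0; K' ⊕ opad = 2c 11 aa.
m1: inner = H(46 7b c0 cc 5e) = 02 ab; tag = H(2c 11 aa 02 ab) = 0194
m2: inner = H(46 7b c0 52 ba) = 02 8d; tag = H(2c 11 aa 02 8d) = 0176 ← matches
m3: inner = H(46 7b c0 c5 7f) = 02 c5; tag = H(2c 11 aa 02 c5) = 01ae
m4: inner = H(46 7b c0 4a 6b) = 02 36; tag = H(2c 11 aa 02 36) = 011f

2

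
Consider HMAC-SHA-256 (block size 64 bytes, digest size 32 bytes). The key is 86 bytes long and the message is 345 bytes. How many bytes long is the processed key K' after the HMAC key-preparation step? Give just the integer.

Key is 86 > 64 bytes, so it is hashed to 32 bytes then zero-padded to 64: |K'| = 64.

64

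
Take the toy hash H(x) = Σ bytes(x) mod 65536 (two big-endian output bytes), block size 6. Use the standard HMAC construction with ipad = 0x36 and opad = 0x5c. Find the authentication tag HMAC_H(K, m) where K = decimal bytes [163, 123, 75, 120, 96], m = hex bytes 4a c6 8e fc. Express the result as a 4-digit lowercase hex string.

Key decimal bytes [163, 123, 75, 120, 96] = a3 7b 4b 78 60 is 5 bytes ≤ B = 6; zero-pad to 6 bytes: K' = a3 7b 4b 78 60 00.
K' ⊕ ipad = 95 4d 7d 4e 56 36.  K' ⊕ opad = ff 27 17 24 3c 5c.
Inner input = (K'⊕ipad) ∥ m = 95 4d 7d 4e 56 36 ∥ 4a c6 8e fc.
Inner hash: sum = 149+77+125+78+86+54+74+198+142+252 = 1235 → 04 d3.
Outer input = (K'⊕opad) ∥ inner = ff 27 17 24 3c 5c ∥ 04 d3.
Outer hash (tag): sum = 255+39+23+36+60+92+4+211 = 720 → 02 d0.

02d0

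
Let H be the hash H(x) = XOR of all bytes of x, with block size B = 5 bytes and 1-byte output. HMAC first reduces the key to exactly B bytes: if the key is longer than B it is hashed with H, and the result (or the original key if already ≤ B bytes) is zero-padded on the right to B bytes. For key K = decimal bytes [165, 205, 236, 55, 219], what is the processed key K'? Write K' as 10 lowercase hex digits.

a5cdec37db

Key decimal bytes [165, 205, 236, 55, 219] = a5 cd ec 37 db is exactly B = 5 bytes: K' = a5 cd ec 37 db.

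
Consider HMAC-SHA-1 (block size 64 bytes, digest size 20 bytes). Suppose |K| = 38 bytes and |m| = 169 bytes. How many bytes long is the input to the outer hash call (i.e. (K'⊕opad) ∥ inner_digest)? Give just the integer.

84

Key is 38 ≤ 64 bytes, zero-padded: |K'| = 64.
Outer input = (K'⊕opad) ∥ H(inner) → 64 + 20 = 84 bytes.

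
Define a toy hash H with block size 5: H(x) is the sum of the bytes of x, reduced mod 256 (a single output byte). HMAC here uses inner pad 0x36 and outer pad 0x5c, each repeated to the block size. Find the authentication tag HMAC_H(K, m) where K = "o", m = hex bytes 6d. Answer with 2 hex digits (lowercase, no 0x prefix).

Key "o" = 6f is 1 byte ≤ B = 5; zero-pad to 5 bytes: K' = 6f 00 00 00 00.
K' ⊕ ipad = 59 36 36 36 36.  K' ⊕ opad = 33 5c 5c 5c 5c.
Inner input = (K'⊕ipad) ∥ m = 59 36 36 36 36 ∥ 6d.
Inner hash: sum = 89+54+54+54+54+109 = 414; mod 256 = 158 → 9e.
Outer input = (K'⊕opad) ∥ inner = 33 5c 5c 5c 5c ∥ 9e.
Outer hash (tag): sum = 51+92+92+92+92+158 = 577; mod 256 = 65 → 41.

41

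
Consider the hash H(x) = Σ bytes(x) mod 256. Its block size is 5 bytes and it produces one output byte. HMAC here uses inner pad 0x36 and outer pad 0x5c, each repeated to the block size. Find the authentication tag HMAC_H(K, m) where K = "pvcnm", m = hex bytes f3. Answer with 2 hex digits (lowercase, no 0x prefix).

Key "pvcnm" = 70 76 63 6e 6d is exactly B = 5 bytes: K' = 70 76 63 6e 6d.
K' ⊕ ipad = 46 40 55 58 5b.  K' ⊕ opad = 2c 2a 3f 32 31.
Inner input = (K'⊕ipad) ∥ m = 46 40 55 58 5b ∥ f3.
Inner hash: sum = 70+64+85+88+91+243 = 641; mod 256 = 129 → 81.
Outer input = (K'⊕opad) ∥ inner = 2c 2a 3f 32 31 ∥ 81.
Outer hash (tag): sum = 44+42+63+50+49+129 = 377; mod 256 = 121 → 79.

79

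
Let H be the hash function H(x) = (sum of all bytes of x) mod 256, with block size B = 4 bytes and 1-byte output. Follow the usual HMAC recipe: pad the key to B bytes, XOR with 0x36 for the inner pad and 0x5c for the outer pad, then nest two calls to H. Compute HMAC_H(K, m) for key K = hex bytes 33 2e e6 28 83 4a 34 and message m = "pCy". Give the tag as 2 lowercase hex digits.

54

Key hex bytes 33 2e e6 28 83 4a 34 is 7 bytes > B = 4, so hash it first: H(key) = 70, then zero-pad to 4 bytes: K' = 70 00 00 00.
K' ⊕ ipad = 46 36 36 36.  K' ⊕ opad = 2c 5c 5c 5c.
Inner input = (K'⊕ipad) ∥ m = 46 36 36 36 ∥ 70 43 79.
Inner hash: sum = 70+54+54+54+112+67+121 = 532; mod 256 = 20 → 14.
Outer input = (K'⊕opad) ∥ inner = 2c 5c 5c 5c ∥ 14.
Outer hash (tag): sum = 44+92+92+92+20 = 340; mod 256 = 84 → 54.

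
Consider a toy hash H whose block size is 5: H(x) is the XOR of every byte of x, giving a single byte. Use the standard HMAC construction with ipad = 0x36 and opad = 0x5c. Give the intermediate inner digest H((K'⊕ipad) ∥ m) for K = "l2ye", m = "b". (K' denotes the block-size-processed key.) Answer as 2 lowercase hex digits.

16

Key "l2ye" = 6c 32 79 65 is 4 bytes ≤ B = 5; zero-pad to 5 bytes: K' = 6c 32 79 65 00.
K' ⊕ ipad = 5a 04 4f 53 36.
Inner input = 5a 04 4f 53 36 ∥ 62.
Inner hash: XOR 5a⊕04⊕4f⊕53⊕36⊕62 = 16.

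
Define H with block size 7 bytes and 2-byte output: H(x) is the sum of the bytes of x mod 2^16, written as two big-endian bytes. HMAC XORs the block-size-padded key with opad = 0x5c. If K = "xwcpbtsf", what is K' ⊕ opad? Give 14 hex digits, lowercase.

Key "xwcpbtsf" = 78 77 63 70 62 74 73 66 is 8 bytes > B = 7, so hash it first: H(key) = 03 71, then zero-pad to 7 bytes: K' = 03 71 00 00 00 00 00.
XOR each byte with 0x5c: 03⊕5c=5f, 71⊕5c=2d, 00⊕5c=5c, 00⊕5c=5c, 00⊕5c=5c, 00⊕5c=5c, 00⊕5c=5c.

5f2d5c5c5c5c5c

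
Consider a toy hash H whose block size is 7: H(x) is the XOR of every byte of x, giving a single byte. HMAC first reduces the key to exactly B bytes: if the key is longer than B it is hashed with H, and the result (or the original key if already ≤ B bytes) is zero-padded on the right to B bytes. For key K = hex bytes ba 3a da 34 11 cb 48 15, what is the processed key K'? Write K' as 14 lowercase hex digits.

e9000000000000

|K| = 8 > B = 7, so first hash the key.
H(K): XOR ba⊕3a⊕da⊕34⊕11⊕cb⊕48⊕15 = e9.
Zero-pad H(K) = e9 to 7 bytes: K' = e9 00 00 00 00 00 00.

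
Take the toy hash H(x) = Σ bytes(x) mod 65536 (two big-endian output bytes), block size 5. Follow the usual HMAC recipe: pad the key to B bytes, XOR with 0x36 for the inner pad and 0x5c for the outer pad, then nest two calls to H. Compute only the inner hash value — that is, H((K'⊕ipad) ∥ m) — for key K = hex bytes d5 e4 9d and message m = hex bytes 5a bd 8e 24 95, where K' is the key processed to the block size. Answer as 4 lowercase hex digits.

Key hex bytes d5 e4 9d is 3 bytes ≤ B = 5; zero-pad to 5 bytes: K' = d5 e4 9d 00 00.
K' ⊕ ipad = e3 d2 ab 36 36.
Inner input = e3 d2 ab 36 36 ∥ 5a bd 8e 24 95.
Inner hash: sum = 227+210+171+54+54+90+189+142+36+149 = 1322 → 05 2a.

052a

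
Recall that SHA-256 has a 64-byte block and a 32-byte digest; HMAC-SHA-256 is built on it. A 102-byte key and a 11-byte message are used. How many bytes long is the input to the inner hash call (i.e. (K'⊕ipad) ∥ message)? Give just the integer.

Key is 102 > 64 bytes, so it is hashed to 32 bytes then zero-padded to 64: |K'| = 64.
Inner input = (K'⊕ipad) ∥ m → 64 + 11 = 75 bytes.

75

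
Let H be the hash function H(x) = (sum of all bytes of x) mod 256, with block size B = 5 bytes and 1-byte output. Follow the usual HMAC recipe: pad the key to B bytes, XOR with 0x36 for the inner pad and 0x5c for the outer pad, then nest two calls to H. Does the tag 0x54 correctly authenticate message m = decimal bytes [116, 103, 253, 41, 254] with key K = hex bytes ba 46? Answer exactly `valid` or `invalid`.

Key hex bytes ba 46 is 2 bytes ≤ B = 5; zero-pad to 5 bytes: K' = ba 46 00 00 00.
K' ⊕ ipad = 8c 70 36 36 36; K' ⊕ opad = e6 1a 5c 5c 5c.
Inner hash: sum = 140+112+54+54+54+116+103+253+41+254 = 1181; mod 256 = 157 → 9d.
Outer hash (recomputed tag): sum = 230+26+92+92+92+157 = 689; mod 256 = 177 → b1.
Recomputed tag = b1; claimed = 54 → mismatch.

invalid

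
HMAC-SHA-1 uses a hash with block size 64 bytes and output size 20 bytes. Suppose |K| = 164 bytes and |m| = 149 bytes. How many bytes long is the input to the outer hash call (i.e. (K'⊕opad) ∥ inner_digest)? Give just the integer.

Key is 164 > 64 bytes, so it is hashed to 20 bytes then zero-padded to 64: |K'| = 64.
Outer input = (K'⊕opad) ∥ H(inner) → 64 + 20 = 84 bytes.

84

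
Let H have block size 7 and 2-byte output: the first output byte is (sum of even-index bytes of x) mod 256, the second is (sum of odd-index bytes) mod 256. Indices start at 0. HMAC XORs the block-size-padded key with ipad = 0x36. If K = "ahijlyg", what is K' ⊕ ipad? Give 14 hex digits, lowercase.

575e5f5c5a4f51

Key "ahijlyg" = 61 68 69 6a 6c 79 67 is exactly B = 7 bytes: K' = 61 68 69 6a 6c 79 67.
XOR each byte with 0x36: 61⊕36=57, 68⊕36=5e, 69⊕36=5f, 6a⊕36=5c, 6c⊕36=5a, 79⊕36=4f, 67⊕36=51.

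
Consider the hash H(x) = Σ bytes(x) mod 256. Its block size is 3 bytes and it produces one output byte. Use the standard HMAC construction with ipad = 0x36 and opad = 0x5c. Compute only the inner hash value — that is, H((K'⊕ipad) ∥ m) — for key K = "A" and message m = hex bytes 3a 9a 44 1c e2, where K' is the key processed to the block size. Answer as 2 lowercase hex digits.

f9

Key "A" = 41 is 1 byte ≤ B = 3; zero-pad to 3 bytes: K' = 41 00 00.
K' ⊕ ipad = 77 36 36.
Inner input = 77 36 36 ∥ 3a 9a 44 1c e2.
Inner hash: sum = 119+54+54+58+154+68+28+226 = 761; mod 256 = 249 → f9.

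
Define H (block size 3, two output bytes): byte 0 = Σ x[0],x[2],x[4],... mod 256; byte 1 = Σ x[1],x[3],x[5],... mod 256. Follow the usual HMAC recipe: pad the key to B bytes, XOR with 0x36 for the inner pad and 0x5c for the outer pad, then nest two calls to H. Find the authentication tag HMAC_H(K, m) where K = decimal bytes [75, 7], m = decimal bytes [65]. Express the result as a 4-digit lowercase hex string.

Key decimal bytes [75, 7] = 4b 07 is 2 bytes ≤ B = 3; zero-pad to 3 bytes: K' = 4b 07 00.
K' ⊕ ipad = 7d 31 36.  K' ⊕ opad = 17 5b 5c.
Inner input = (K'⊕ipad) ∥ m = 7d 31 36 ∥ 41.
Inner hash: even-index sum = 179 mod 256 = 179; odd-index sum = 114 mod 256 = 114 → b3 72.
Outer input = (K'⊕opad) ∥ inner = 17 5b 5c ∥ b3 72.
Outer hash (tag): even-index sum = 229 mod 256 = 229; odd-index sum = 270 mod 256 = 14 → e5 0e.

e50e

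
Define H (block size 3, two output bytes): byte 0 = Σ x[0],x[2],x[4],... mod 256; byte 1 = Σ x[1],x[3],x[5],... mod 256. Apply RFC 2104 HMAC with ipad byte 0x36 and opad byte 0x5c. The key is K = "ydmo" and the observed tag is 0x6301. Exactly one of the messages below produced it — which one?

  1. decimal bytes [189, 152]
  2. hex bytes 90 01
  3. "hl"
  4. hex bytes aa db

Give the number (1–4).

3

Key "ydmo" = 79 64 6d 6f is 4 bytes > B = 3, so hash it first: H(key) = e6 d3, then zero-pad to 3 bytes: K' = e6 d3 00.
K' ⊕ ipad = d0 e5 36; K' ⊕ opad = ba 8f 5c.
m1: inner = H(d0 e5 36 bd 98) = 9e a2; tag = H(ba 8f 5c 9e a2) = b82d
m2: inner = H(d0 e5 36 90 01) = 07 75; tag = H(ba 8f 5c 07 75) = 8b96
m3: inner = H(d0 e5 36 68 6c) = 72 4d; tag = H(ba 8f 5c 72 4d) = 6301 ← matches
m4: inner = H(d0 e5 36 aa db) = e1 8f; tag = H(ba 8f 5c e1 8f) = a570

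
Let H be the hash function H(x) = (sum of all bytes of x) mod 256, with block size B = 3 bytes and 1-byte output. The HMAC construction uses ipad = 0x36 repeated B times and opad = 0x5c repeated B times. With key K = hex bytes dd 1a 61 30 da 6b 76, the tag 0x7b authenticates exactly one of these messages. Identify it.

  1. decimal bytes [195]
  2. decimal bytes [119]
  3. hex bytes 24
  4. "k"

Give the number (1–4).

1

Key hex bytes dd 1a 61 30 da 6b 76 is 7 bytes > B = 3, so hash it first: H(key) = 43, then zero-pad to 3 bytes: K' = 43 00 00.
K' ⊕ ipad = 75 36 36; K' ⊕ opad = 1f 5c 5c.
m1: inner = H(75 36 36 c3) = a4; tag = H(1f 5c 5c a4) = 7b ← matches
m2: inner = H(75 36 36 77) = 58; tag = H(1f 5c 5c 58) = 2f
m3: inner = H(75 36 36 24) = 05; tag = H(1f 5c 5c 05) = dc
m4: inner = H(75 36 36 6b) = 4c; tag = H(1f 5c 5c 4c) = 23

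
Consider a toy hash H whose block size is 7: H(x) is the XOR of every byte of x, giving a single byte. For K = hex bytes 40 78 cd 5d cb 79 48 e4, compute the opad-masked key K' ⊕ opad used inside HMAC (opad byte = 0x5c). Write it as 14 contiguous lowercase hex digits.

ea5c5c5c5c5c5c

Key hex bytes 40 78 cd 5d cb 79 48 e4 is 8 bytes > B = 7, so hash it first: H(key) = b6, then zero-pad to 7 bytes: K' = b6 00 00 00 00 00 00.
XOR each byte with 0x5c: b6⊕5c=ea, 00⊕5c=5c, 00⊕5c=5c, 00⊕5c=5c, 00⊕5c=5c, 00⊕5c=5c, 00⊕5c=5c.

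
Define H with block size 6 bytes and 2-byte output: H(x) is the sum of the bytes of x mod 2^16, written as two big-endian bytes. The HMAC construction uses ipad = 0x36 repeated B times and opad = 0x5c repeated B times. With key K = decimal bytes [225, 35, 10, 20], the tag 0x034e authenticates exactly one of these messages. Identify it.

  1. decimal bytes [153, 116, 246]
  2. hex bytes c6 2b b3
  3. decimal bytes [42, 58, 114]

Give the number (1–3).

1

Key decimal bytes [225, 35, 10, 20] = e1 23 0a 14 is 4 bytes ≤ B = 6; zero-pad to 6 bytes: K' = e1 23 0a 14 00 00.
K' ⊕ ipad = d7 15 3c 22 36 36; K' ⊕ opad = bd 7f 56 48 5c 5c.
m1: inner = H(d7 15 3c 22 36 36 99 74 f6) = 03 b9; tag = H(bd 7f 56 48 5c 5c 03 b9) = 034e ← matches
m2: inner = H(d7 15 3c 22 36 36 c6 2b b3) = 03 5a; tag = H(bd 7f 56 48 5c 5c 03 5a) = 02ef
m3: inner = H(d7 15 3c 22 36 36 2a 3a 72) = 02 8c; tag = H(bd 7f 56 48 5c 5c 02 8c) = 0320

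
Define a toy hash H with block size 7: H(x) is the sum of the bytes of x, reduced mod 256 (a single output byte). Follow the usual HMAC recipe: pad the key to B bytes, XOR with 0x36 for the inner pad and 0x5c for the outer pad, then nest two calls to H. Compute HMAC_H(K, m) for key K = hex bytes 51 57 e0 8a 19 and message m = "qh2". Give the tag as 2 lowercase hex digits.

Key hex bytes 51 57 e0 8a 19 is 5 bytes ≤ B = 7; zero-pad to 7 bytes: K' = 51 57 e0 8a 19 00 00.
K' ⊕ ipad = 67 61 d6 bc 2f 36 36.  K' ⊕ opad = 0d 0b bc d6 45 5c 5c.
Inner input = (K'⊕ipad) ∥ m = 67 61 d6 bc 2f 36 36 ∥ 71 68 32.
Inner hash: sum = 103+97+214+188+47+54+54+113+104+50 = 1024; mod 256 = 0 → 00.
Outer input = (K'⊕opad) ∥ inner = 0d 0b bc d6 45 5c 5c ∥ 00.
Outer hash (tag): sum = 13+11+188+214+69+92+92+0 = 679; mod 256 = 167 → a7.

a7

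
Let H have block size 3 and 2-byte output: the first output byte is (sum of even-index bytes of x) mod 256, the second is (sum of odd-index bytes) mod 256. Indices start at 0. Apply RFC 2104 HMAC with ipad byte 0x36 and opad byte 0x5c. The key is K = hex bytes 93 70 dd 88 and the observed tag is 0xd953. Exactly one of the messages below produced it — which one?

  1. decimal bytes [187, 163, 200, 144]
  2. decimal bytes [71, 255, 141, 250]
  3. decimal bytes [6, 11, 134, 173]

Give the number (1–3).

Key hex bytes 93 70 dd 88 is 4 bytes > B = 3, so hash it first: H(key) = 70 f8, then zero-pad to 3 bytes: K' = 70 f8 00.
K' ⊕ ipad = 46 ce 36; K' ⊕ opad = 2c a4 5c.
m1: inner = H(46 ce 36 bb a3 c8 90) = af 51; tag = H(2c a4 5c af 51) = d953 ← matches
m2: inner = H(46 ce 36 47 ff 8d fa) = 75 a2; tag = H(2c a4 5c 75 a2) = 2a19
m3: inner = H(46 ce 36 06 0b 86 ad) = 34 5a; tag = H(2c a4 5c 34 5a) = e2d8

1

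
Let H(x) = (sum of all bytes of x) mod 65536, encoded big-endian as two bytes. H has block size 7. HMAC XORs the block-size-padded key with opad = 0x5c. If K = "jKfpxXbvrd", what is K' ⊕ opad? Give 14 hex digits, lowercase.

Key "jKfpxXbvrd" = 6a 4b 66 70 78 58 62 76 72 64 is 10 bytes > B = 7, so hash it first: H(key) = 04 09, then zero-pad to 7 bytes: K' = 04 09 00 00 00 00 00.
XOR each byte with 0x5c: 04⊕5c=58, 09⊕5c=55, 00⊕5c=5c, 00⊕5c=5c, 00⊕5c=5c, 00⊕5c=5c, 00⊕5c=5c.

58555c5c5c5c5c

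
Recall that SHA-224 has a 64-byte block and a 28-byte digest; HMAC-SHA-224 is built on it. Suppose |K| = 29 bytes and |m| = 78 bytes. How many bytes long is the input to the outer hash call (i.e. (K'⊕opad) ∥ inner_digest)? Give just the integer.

Key is 29 ≤ 64 bytes, zero-padded: |K'| = 64.
Outer input = (K'⊕opad) ∥ H(inner) → 64 + 28 = 92 bytes.

92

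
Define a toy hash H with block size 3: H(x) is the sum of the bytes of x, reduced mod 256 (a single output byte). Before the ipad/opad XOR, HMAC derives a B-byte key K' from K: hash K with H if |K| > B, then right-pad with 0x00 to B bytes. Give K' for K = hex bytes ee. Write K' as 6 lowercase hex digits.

ee0000

Key hex bytes ee is 1 byte ≤ B = 3; zero-pad to 3 bytes: K' = ee 00 00.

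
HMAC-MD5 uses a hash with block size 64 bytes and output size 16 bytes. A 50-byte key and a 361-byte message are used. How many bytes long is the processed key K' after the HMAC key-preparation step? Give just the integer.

Key is 50 ≤ 64 bytes, zero-padded: |K'| = 64.

64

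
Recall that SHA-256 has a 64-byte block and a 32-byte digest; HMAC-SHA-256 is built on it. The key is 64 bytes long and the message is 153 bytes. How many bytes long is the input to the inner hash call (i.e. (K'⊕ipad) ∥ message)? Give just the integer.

217

Key is 64 ≤ 64 bytes, zero-padded: |K'| = 64.
Inner input = (K'⊕ipad) ∥ m → 64 + 153 = 217 bytes.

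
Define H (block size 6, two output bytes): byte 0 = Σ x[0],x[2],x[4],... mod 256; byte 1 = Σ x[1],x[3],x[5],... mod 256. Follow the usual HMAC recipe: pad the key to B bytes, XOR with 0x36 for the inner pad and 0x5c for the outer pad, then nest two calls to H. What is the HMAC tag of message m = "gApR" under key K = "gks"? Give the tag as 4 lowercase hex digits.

694b

Key "gks" = 67 6b 73 is 3 bytes ≤ B = 6; zero-pad to 6 bytes: K' = 67 6b 73 00 00 00.
K' ⊕ ipad = 51 5d 45 36 36 36.  K' ⊕ opad = 3b 37 2f 5c 5c 5c.
Inner input = (K'⊕ipad) ∥ m = 51 5d 45 36 36 36 ∥ 67 41 70 52.
Inner hash: even-index sum = 419 mod 256 = 163; odd-index sum = 348 mod 256 = 92 → a3 5c.
Outer input = (K'⊕opad) ∥ inner = 3b 37 2f 5c 5c 5c ∥ a3 5c.
Outer hash (tag): even-index sum = 361 mod 256 = 105; odd-index sum = 331 mod 256 = 75 → 69 4b.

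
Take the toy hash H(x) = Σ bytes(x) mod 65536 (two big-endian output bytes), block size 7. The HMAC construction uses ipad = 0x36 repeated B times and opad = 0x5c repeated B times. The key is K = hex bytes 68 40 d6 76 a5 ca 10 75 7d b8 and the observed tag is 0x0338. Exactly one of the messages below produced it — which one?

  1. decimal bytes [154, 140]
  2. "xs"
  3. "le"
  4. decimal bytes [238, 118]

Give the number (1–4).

Key hex bytes 68 40 d6 76 a5 ca 10 75 7d b8 is 10 bytes > B = 7, so hash it first: H(key) = 05 1d, then zero-pad to 7 bytes: K' = 05 1d 00 00 00 00 00.
K' ⊕ ipad = 33 2b 36 36 36 36 36; K' ⊕ opad = 59 41 5c 5c 5c 5c 5c.
m1: inner = H(33 2b 36 36 36 36 36 9a 8c) = 02 92; tag = H(59 41 5c 5c 5c 5c 5c 02 92) = 02fa
m2: inner = H(33 2b 36 36 36 36 36 78 73) = 02 57; tag = H(59 41 5c 5c 5c 5c 5c 02 57) = 02bf
m3: inner = H(33 2b 36 36 36 36 36 6c 65) = 02 3d; tag = H(59 41 5c 5c 5c 5c 5c 02 3d) = 02a5
m4: inner = H(33 2b 36 36 36 36 36 ee 76) = 02 d0; tag = H(59 41 5c 5c 5c 5c 5c 02 d0) = 0338 ← matches

4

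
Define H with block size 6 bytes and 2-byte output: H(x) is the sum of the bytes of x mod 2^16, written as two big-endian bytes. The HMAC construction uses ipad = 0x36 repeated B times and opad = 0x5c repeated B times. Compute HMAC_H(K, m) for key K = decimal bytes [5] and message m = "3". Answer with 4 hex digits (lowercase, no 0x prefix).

Key decimal bytes [5] = 05 is 1 byte ≤ B = 6; zero-pad to 6 bytes: K' = 05 00 00 00 00 00.
K' ⊕ ipad = 33 36 36 36 36 36.  K' ⊕ opad = 59 5c 5c 5c 5c 5c.
Inner input = (K'⊕ipad) ∥ m = 33 36 36 36 36 36 ∥ 33.
Inner hash: sum = 51+54+54+54+54+54+51 = 372 → 01 74.
Outer input = (K'⊕opad) ∥ inner = 59 5c 5c 5c 5c 5c ∥ 01 74.
Outer hash (tag): sum = 89+92+92+92+92+92+1+116 = 666 → 02 9a.

029a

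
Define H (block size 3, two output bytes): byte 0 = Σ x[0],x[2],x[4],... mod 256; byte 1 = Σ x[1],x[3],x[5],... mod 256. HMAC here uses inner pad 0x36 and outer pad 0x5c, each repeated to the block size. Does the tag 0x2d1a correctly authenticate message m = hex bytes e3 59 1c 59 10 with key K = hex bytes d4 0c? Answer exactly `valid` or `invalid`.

valid

Key hex bytes d4 0c is 2 bytes ≤ B = 3; zero-pad to 3 bytes: K' = d4 0c 00.
K' ⊕ ipad = e2 3a 36; K' ⊕ opad = 88 50 5c.
Inner hash: even-index sum = 458 mod 256 = 202; odd-index sum = 329 mod 256 = 73 → ca 49.
Outer hash (recomputed tag): even-index sum = 301 mod 256 = 45; odd-index sum = 282 mod 256 = 26 → 2d 1a.
Recomputed tag = 2d1a; claimed = 2d1a → match.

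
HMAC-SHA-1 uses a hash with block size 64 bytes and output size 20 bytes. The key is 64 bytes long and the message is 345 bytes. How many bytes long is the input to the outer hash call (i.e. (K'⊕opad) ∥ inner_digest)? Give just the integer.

84

Key is 64 ≤ 64 bytes, zero-padded: |K'| = 64.
Outer input = (K'⊕opad) ∥ H(inner) → 64 + 20 = 84 bytes.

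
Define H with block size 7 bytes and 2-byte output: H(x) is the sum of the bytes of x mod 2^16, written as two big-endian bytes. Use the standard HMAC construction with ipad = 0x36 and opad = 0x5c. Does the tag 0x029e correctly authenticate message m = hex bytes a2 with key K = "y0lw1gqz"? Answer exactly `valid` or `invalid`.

valid

Key "y0lw1gqz" = 79 30 6c 77 31 67 71 7a is 8 bytes > B = 7, so hash it first: H(key) = 03 0f, then zero-pad to 7 bytes: K' = 03 0f 00 00 00 00 00.
K' ⊕ ipad = 35 39 36 36 36 36 36; K' ⊕ opad = 5f 53 5c 5c 5c 5c 5c.
Inner hash: sum = 53+57+54+54+54+54+54+162 = 542 → 02 1e.
Outer hash (recomputed tag): sum = 95+83+92+92+92+92+92+2+30 = 670 → 02 9e.
Recomputed tag = 029e; claimed = 029e → match.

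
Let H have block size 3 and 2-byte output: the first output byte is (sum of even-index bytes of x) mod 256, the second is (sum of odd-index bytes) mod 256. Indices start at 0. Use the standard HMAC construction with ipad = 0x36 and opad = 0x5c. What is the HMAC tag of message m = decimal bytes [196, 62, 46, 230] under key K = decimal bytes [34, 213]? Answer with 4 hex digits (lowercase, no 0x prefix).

Key decimal bytes [34, 213] = 22 d5 is 2 bytes ≤ B = 3; zero-pad to 3 bytes: K' = 22 d5 00.
K' ⊕ ipad = 14 e3 36.  K' ⊕ opad = 7e 89 5c.
Inner input = (K'⊕ipad) ∥ m = 14 e3 36 ∥ c4 3e 2e e6.
Inner hash: even-index sum = 366 mod 256 = 110; odd-index sum = 469 mod 256 = 213 → 6e d5.
Outer input = (K'⊕opad) ∥ inner = 7e 89 5c ∥ 6e d5.
Outer hash (tag): even-index sum = 431 mod 256 = 175; odd-index sum = 247 mod 256 = 247 → af f7.

aff7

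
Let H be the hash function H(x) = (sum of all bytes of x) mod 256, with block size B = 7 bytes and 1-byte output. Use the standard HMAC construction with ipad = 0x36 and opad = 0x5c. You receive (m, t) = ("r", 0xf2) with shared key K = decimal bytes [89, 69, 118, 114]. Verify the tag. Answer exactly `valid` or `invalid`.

invalid

Key decimal bytes [89, 69, 118, 114] = 59 45 76 72 is 4 bytes ≤ B = 7; zero-pad to 7 bytes: K' = 59 45 76 72 00 00 00.
K' ⊕ ipad = 6f 73 40 44 36 36 36; K' ⊕ opad = 05 19 2a 2e 5c 5c 5c.
Inner hash: sum = 111+115+64+68+54+54+54+114 = 634; mod 256 = 122 → 7a.
Outer hash (recomputed tag): sum = 5+25+42+46+92+92+92+122 = 516; mod 256 = 4 → 04.
Recomputed tag = 04; claimed = f2 → mismatch.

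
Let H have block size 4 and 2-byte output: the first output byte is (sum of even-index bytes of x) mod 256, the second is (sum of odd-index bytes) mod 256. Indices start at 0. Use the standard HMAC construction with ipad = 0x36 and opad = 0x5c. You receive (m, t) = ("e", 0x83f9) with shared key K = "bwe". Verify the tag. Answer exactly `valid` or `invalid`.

invalid

Key "bwe" = 62 77 65 is 3 bytes ≤ B = 4; zero-pad to 4 bytes: K' = 62 77 65 00.
K' ⊕ ipad = 54 41 53 36; K' ⊕ opad = 3e 2b 39 5c.
Inner hash: even-index sum = 268 mod 256 = 12; odd-index sum = 119 mod 256 = 119 → 0c 77.
Outer hash (recomputed tag): even-index sum = 131 mod 256 = 131; odd-index sum = 254 mod 256 = 254 → 83 fe.
Recomputed tag = 83fe; claimed = 83f9 → mismatch.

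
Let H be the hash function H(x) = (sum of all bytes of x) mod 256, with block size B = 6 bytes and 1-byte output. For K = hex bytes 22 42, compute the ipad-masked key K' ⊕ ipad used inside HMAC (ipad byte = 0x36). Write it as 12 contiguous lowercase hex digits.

Key hex bytes 22 42 is 2 bytes ≤ B = 6; zero-pad to 6 bytes: K' = 22 42 00 00 00 00.
XOR each byte with 0x36: 22⊕36=14, 42⊕36=74, 00⊕36=36, 00⊕36=36, 00⊕36=36, 00⊕36=36.

147436363636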